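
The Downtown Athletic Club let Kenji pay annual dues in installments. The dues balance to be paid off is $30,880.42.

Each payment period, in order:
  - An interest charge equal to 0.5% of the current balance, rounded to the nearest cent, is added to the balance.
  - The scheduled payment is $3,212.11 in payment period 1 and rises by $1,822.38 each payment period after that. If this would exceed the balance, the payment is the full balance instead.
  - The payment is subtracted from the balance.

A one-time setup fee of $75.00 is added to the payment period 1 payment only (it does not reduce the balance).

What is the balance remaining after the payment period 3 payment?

$16,185.10

Payment period 1: $30,880.42 +$154.40 interest = $31,034.82; pay $3,212.11 (+ $75.00 fee) → $27,822.71
Payment period 2: $27,822.71 +$139.11 interest = $27,961.82; pay $5,034.49 → $22,927.33
Payment period 3: $22,927.33 +$114.64 interest = $23,041.97; pay $6,856.87 → $16,185.10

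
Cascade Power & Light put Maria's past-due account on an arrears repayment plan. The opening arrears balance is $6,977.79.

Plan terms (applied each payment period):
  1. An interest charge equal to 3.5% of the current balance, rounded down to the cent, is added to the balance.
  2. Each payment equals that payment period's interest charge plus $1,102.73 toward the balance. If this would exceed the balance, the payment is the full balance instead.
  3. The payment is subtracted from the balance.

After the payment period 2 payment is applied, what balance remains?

$4,772.33

Payment period 1: $6,977.79 +$244.22 interest = $7,222.01; pay $1,346.95 → $5,875.06
Payment period 2: $5,875.06 +$205.62 interest = $6,080.68; pay $1,308.35 → $4,772.33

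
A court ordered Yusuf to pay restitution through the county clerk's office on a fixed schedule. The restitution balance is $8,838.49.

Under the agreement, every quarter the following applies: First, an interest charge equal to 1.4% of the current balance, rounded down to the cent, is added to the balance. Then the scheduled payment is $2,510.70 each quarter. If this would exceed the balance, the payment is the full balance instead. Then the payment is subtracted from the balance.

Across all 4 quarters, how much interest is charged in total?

Quarter 1: $8,838.49 +$123.73 interest = $8,962.22; pay $2,510.70 → $6,451.52
Quarter 2: $6,451.52 +$90.32 interest = $6,541.84; pay $2,510.70 → $4,031.14
Quarter 3: $4,031.14 +$56.43 interest = $4,087.57; pay $2,510.70 → $1,576.87
Quarter 4: $1,576.87 +$22.07 interest = $1,598.94; pay $1,598.94 → $0.00
Total interest: $123.73 + $90.32 + $56.43 + $22.07 = $292.55

$292.55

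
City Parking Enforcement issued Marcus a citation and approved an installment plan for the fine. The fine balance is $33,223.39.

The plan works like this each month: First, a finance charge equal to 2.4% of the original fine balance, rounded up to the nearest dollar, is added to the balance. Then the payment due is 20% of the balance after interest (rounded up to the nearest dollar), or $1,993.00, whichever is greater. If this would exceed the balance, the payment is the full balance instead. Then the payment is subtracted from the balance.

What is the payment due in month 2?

$5,603.00

Month 1: opening $33,223.39; interest $798.00 → $34,021.39; payment $6,805.00; balance $27,216.39
Month 2: opening $27,216.39; interest $798.00 → $28,014.39; payment $5,603.00; balance $22,411.39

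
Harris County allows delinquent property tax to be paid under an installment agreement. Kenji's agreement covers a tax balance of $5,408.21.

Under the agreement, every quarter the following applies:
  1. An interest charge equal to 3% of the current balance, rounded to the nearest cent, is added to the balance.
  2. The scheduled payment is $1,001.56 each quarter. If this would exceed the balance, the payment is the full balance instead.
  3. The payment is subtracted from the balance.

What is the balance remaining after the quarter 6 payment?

$0.00

Quarter 1: $5,408.21 +$162.25 interest = $5,570.46; pay $1,001.56 → $4,568.90
Quarter 2: $4,568.90 +$137.07 interest = $4,705.97; pay $1,001.56 → $3,704.41
Quarter 3: $3,704.41 +$111.13 interest = $3,815.54; pay $1,001.56 → $2,813.98
Quarter 4: $2,813.98 +$84.42 interest = $2,898.40; pay $1,001.56 → $1,896.84
Quarter 5: $1,896.84 +$56.91 interest = $1,953.75; pay $1,001.56 → $952.19
Quarter 6: $952.19 +$28.57 interest = $980.76; pay $980.76 → $0.00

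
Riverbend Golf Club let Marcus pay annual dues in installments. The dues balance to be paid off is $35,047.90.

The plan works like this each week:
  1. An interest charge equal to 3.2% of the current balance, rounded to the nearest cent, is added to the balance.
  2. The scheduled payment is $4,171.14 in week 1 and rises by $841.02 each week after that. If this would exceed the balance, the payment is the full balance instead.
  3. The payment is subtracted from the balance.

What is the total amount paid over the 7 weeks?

Week 1: $35,047.90 +$1,121.53 interest = $36,169.43; pay $4,171.14 → $31,998.29
Week 2: $31,998.29 +$1,023.95 interest = $33,022.24; pay $5,012.16 → $28,010.08
Week 3: $28,010.08 +$896.32 interest = $28,906.40; pay $5,853.18 → $23,053.22
Week 4: $23,053.22 +$737.70 interest = $23,790.92; pay $6,694.20 → $17,096.72
Week 5: $17,096.72 +$547.10 interest = $17,643.82; pay $7,535.22 → $10,108.60
Week 6: $10,108.60 +$323.48 interest = $10,432.08; pay $8,376.24 → $2,055.84
Week 7: $2,055.84 +$65.79 interest = $2,121.63; pay $2,121.63 → $0.00
Total paid: $39,763.77

$39,763.77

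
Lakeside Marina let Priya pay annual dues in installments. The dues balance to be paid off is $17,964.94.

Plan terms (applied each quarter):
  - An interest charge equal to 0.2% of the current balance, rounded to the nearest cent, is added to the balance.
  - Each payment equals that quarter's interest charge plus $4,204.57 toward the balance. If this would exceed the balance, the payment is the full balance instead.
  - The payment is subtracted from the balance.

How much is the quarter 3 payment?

Quarter 1: opening $17,964.94; interest $35.93 → $18,000.87; payment $4,240.50; balance $13,760.37
Quarter 2: opening $13,760.37; interest $27.52 → $13,787.89; payment $4,232.09; balance $9,555.80
Quarter 3: opening $9,555.80; interest $19.11 → $9,574.91; payment $4,223.68; balance $5,351.23

$4,223.68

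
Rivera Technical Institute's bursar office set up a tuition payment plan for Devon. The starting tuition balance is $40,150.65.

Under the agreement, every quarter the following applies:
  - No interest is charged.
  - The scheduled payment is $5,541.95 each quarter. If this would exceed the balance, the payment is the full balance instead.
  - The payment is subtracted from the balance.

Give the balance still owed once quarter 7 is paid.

$1,357.00

Quarter 1: $40,150.65 − $5,541.95 → $34,608.70
Quarter 2: $34,608.70 − $5,541.95 → $29,066.75
Quarter 3: $29,066.75 − $5,541.95 → $23,524.80
Quarter 4: $23,524.80 − $5,541.95 → $17,982.85
Quarter 5: $17,982.85 − $5,541.95 → $12,440.90
Quarter 6: $12,440.90 − $5,541.95 → $6,898.95
Quarter 7: $6,898.95 − $5,541.95 → $1,357.00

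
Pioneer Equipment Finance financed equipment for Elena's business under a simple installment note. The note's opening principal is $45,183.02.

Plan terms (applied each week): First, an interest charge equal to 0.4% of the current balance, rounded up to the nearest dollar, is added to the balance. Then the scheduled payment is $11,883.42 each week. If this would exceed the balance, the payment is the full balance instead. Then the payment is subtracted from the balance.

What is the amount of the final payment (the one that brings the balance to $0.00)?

$9,974.76

# | Opening | Interest | Payment | End bal
1 | $45,183.02 | $181.00 | $11,883.42 | $33,480.60
2 | $33,480.60 | $134.00 | $11,883.42 | $21,731.18
3 | $21,731.18 | $87.00 | $11,883.42 | $9,934.76
4 | $9,934.76 | $40.00 | $9,974.76 | $0.00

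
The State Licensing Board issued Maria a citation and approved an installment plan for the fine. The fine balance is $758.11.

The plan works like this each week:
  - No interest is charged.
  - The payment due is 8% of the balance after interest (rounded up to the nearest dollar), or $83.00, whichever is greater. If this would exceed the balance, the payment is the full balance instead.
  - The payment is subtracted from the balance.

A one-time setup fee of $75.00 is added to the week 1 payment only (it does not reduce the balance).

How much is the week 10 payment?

Week 1: $758.11 − $83.00 (+ $75.00 fee) → $675.11
Week 2: $675.11 − $83.00 → $592.11
Week 3: $592.11 − $83.00 → $509.11
Week 4: $509.11 − $83.00 → $426.11
Week 5: $426.11 − $83.00 → $343.11
Week 6: $343.11 − $83.00 → $260.11
Week 7: $260.11 − $83.00 → $177.11
Week 8: $177.11 − $83.00 → $94.11
Week 9: $94.11 − $83.00 → $11.11
Week 10: $11.11 − $11.11 → $0.00

$11.11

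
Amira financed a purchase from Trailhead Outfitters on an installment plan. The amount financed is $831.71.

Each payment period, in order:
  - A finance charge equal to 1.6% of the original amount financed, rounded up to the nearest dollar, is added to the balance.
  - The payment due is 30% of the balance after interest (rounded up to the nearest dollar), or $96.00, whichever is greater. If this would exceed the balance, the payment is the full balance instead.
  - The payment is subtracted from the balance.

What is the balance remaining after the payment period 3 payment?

$305.71

Payment period 1: $831.71 +$14.00 interest = $845.71; pay $254.00 → $591.71
Payment period 2: $591.71 +$14.00 interest = $605.71; pay $182.00 → $423.71
Payment period 3: $423.71 +$14.00 interest = $437.71; pay $132.00 → $305.71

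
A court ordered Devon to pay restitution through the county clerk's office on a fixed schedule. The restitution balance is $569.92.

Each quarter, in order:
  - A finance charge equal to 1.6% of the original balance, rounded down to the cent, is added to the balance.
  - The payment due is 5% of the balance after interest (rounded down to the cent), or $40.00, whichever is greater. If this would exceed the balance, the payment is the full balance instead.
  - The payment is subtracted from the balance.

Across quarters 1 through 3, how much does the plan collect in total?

Quarter 1: $569.92 +$9.11 interest = $579.03; pay $40.00 → $539.03
Quarter 2: $539.03 +$9.11 interest = $548.14; pay $40.00 → $508.14
Quarter 3: $508.14 +$9.11 interest = $517.25; pay $40.00 → $477.25
Total paid: $120.00

$120.00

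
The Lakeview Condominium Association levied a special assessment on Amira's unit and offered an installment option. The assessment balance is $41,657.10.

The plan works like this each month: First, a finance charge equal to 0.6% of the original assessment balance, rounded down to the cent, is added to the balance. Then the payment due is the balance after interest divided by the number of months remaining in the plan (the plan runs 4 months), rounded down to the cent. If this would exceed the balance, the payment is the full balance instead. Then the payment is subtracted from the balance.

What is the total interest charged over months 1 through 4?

$999.76

# | Opening | Interest | Payment | End bal
1 | $41,657.10 | $249.94 | $10,476.76 | $31,430.28
2 | $31,430.28 | $249.94 | $10,560.07 | $21,120.15
3 | $21,120.15 | $249.94 | $10,685.04 | $10,685.05
4 | $10,685.05 | $249.94 | $10,934.99 | $0.00
Total interest: $249.94 + $249.94 + $249.94 + $249.94 = $999.76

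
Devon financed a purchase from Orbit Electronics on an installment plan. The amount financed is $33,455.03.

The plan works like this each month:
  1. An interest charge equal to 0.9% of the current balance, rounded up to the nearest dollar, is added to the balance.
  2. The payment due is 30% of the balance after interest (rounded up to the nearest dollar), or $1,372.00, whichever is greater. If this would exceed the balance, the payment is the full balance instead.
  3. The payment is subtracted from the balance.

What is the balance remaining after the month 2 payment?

# | Opening | Interest | Payment | End bal
1 | $33,455.03 | $302.00 | $10,128.00 | $23,629.03
2 | $23,629.03 | $213.00 | $7,153.00 | $16,689.03

$16,689.03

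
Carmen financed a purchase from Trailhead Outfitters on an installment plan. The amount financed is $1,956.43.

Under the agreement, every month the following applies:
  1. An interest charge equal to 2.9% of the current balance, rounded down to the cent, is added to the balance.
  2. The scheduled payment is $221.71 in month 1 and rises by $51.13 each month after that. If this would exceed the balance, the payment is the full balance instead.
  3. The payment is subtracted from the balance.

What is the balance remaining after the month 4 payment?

$954.50

Month 1: $1,956.43 +$56.73 interest = $2,013.16; pay $221.71 → $1,791.45
Month 2: $1,791.45 +$51.95 interest = $1,843.40; pay $272.84 → $1,570.56
Month 3: $1,570.56 +$45.54 interest = $1,616.10; pay $323.97 → $1,292.13
Month 4: $1,292.13 +$37.47 interest = $1,329.60; pay $375.10 → $954.50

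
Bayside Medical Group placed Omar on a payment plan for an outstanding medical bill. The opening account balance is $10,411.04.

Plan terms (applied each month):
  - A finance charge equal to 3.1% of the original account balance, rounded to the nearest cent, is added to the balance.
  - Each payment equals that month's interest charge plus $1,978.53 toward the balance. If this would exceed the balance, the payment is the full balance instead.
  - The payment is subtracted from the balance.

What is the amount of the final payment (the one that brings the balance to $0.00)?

Month 1: opening $10,411.04; interest $322.74 → $10,733.78; payment $2,301.27; balance $8,432.51
Month 2: opening $8,432.51; interest $322.74 → $8,755.25; payment $2,301.27; balance $6,453.98
Month 3: opening $6,453.98; interest $322.74 → $6,776.72; payment $2,301.27; balance $4,475.45
Month 4: opening $4,475.45; interest $322.74 → $4,798.19; payment $2,301.27; balance $2,496.92
Month 5: opening $2,496.92; interest $322.74 → $2,819.66; payment $2,301.27; balance $518.39
Month 6: opening $518.39; interest $322.74 → $841.13; payment $841.13; balance $0.00

$841.13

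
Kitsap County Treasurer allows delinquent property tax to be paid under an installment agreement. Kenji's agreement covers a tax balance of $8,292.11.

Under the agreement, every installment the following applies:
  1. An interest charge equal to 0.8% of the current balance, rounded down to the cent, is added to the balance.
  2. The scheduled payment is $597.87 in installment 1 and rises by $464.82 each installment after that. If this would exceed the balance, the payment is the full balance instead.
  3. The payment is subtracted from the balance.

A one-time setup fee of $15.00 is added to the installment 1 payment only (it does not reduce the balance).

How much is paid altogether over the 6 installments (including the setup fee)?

$8,565.81

Installment 1: $8,292.11 +$66.33 interest = $8,358.44; pay $597.87 (+ $15.00 fee) → $7,760.57
Installment 2: $7,760.57 +$62.08 interest = $7,822.65; pay $1,062.69 → $6,759.96
Installment 3: $6,759.96 +$54.07 interest = $6,814.03; pay $1,527.51 → $5,286.52
Installment 4: $5,286.52 +$42.29 interest = $5,328.81; pay $1,992.33 → $3,336.48
Installment 5: $3,336.48 +$26.69 interest = $3,363.17; pay $2,457.15 → $906.02
Installment 6: $906.02 +$7.24 interest = $913.26; pay $913.26 → $0.00
Total paid: $8,565.81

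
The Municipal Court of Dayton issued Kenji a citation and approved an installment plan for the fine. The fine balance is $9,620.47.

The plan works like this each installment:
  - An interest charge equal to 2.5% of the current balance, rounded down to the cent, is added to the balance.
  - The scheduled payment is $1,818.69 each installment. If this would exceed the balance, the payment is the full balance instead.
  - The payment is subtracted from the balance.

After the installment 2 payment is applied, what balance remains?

# | Opening | Interest | Payment | End bal
1 | $9,620.47 | $240.51 | $1,818.69 | $8,042.29
2 | $8,042.29 | $201.05 | $1,818.69 | $6,424.65

$6,424.65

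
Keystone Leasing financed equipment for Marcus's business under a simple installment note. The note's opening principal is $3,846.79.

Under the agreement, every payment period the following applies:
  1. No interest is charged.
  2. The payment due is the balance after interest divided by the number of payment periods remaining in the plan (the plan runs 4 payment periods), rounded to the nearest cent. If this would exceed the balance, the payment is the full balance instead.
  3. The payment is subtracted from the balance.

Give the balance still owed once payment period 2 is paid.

Payment period 1: opening $3,846.79; payment $961.70; balance $2,885.09
Payment period 2: opening $2,885.09; payment $961.70; balance $1,923.39

$1,923.39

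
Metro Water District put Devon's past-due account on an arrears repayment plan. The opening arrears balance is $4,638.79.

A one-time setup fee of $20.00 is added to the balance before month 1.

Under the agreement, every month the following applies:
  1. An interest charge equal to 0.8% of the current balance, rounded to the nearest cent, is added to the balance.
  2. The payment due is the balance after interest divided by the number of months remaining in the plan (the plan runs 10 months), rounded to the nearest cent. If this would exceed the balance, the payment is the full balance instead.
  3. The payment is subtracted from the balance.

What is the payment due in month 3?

# | Opening | Interest | Payment | End bal
1 | $4,658.79 | $37.27 | $469.61 | $4,226.45
2 | $4,226.45 | $33.81 | $473.36 | $3,786.90
3 | $3,786.90 | $30.30 | $477.15 | $3,340.05

$477.15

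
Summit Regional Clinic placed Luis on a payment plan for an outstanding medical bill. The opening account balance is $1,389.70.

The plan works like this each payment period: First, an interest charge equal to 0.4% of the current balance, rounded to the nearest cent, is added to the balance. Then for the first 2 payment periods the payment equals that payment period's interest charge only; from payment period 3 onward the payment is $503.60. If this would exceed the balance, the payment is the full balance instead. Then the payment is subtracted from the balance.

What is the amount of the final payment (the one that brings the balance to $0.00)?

Payment period 1: opening $1,389.70; interest $5.56 → $1,395.26; payment $5.56; balance $1,389.70
Payment period 2: opening $1,389.70; interest $5.56 → $1,395.26; payment $5.56; balance $1,389.70
Payment period 3: opening $1,389.70; interest $5.56 → $1,395.26; payment $503.60; balance $891.66
Payment period 4: opening $891.66; interest $3.57 → $895.23; payment $503.60; balance $391.63
Payment period 5: opening $391.63; interest $1.57 → $393.20; payment $393.20; balance $0.00

$393.20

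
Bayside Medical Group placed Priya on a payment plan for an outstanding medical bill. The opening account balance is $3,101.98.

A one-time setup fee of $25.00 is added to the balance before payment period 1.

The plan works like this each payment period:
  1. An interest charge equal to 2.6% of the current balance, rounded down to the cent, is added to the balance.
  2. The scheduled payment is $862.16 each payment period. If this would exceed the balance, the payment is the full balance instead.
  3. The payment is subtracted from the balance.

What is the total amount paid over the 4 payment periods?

Payment period 1: $3,126.98 +$81.30 interest = $3,208.28; pay $862.16 → $2,346.12
Payment period 2: $2,346.12 +$60.99 interest = $2,407.11; pay $862.16 → $1,544.95
Payment period 3: $1,544.95 +$40.16 interest = $1,585.11; pay $862.16 → $722.95
Payment period 4: $722.95 +$18.79 interest = $741.74; pay $741.74 → $0.00
Total paid: $3,328.22

$3,328.22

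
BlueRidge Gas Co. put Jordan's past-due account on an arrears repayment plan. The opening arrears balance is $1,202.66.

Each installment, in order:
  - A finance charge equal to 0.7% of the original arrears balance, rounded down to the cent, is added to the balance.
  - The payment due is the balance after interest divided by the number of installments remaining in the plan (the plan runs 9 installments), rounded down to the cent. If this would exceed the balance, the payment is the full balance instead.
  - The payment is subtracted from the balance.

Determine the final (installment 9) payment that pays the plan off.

$157.43

Installment 1: opening $1,202.66; interest $8.41 → $1,211.07; payment $134.56; balance $1,076.51
Installment 2: opening $1,076.51; interest $8.41 → $1,084.92; payment $135.61; balance $949.31
Installment 3: opening $949.31; interest $8.41 → $957.72; payment $136.81; balance $820.91
Installment 4: opening $820.91; interest $8.41 → $829.32; payment $138.22; balance $691.10
Installment 5: opening $691.10; interest $8.41 → $699.51; payment $139.90; balance $559.61
Installment 6: opening $559.61; interest $8.41 → $568.02; payment $142.00; balance $426.02
Installment 7: opening $426.02; interest $8.41 → $434.43; payment $144.81; balance $289.62
Installment 8: opening $289.62; interest $8.41 → $298.03; payment $149.01; balance $149.02
Installment 9: opening $149.02; interest $8.41 → $157.43; payment $157.43; balance $0.00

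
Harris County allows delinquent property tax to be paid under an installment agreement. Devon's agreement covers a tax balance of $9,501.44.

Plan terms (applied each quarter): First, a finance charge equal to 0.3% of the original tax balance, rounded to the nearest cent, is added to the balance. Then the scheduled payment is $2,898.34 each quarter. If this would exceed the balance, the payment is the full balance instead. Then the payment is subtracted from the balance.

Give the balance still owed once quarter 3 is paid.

# | Opening | Interest | Payment | End bal
1 | $9,501.44 | $28.50 | $2,898.34 | $6,631.60
2 | $6,631.60 | $28.50 | $2,898.34 | $3,761.76
3 | $3,761.76 | $28.50 | $2,898.34 | $891.92

$891.92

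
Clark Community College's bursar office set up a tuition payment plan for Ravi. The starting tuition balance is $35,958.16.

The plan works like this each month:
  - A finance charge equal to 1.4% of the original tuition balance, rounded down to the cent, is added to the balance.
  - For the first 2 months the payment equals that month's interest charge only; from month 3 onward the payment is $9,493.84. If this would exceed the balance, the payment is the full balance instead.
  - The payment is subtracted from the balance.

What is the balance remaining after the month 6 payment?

# | Opening | Interest | Payment | End bal
1 | $35,958.16 | $503.41 | $503.41 | $35,958.16
2 | $35,958.16 | $503.41 | $503.41 | $35,958.16
3 | $35,958.16 | $503.41 | $9,493.84 | $26,967.73
4 | $26,967.73 | $503.41 | $9,493.84 | $17,977.30
5 | $17,977.30 | $503.41 | $9,493.84 | $8,986.87
6 | $8,986.87 | $503.41 | $9,490.28 | $0.00

$0.00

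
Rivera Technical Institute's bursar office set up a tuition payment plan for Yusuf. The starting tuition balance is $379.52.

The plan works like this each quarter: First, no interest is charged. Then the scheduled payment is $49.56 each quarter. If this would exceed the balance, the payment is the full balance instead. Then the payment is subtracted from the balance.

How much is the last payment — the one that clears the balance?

Quarter 1: $379.52 − $49.56 → $329.96
Quarter 2: $329.96 − $49.56 → $280.40
Quarter 3: $280.40 − $49.56 → $230.84
Quarter 4: $230.84 − $49.56 → $181.28
Quarter 5: $181.28 − $49.56 → $131.72
Quarter 6: $131.72 − $49.56 → $82.16
Quarter 7: $82.16 − $49.56 → $32.60
Quarter 8: $32.60 − $32.60 → $0.00

$32.60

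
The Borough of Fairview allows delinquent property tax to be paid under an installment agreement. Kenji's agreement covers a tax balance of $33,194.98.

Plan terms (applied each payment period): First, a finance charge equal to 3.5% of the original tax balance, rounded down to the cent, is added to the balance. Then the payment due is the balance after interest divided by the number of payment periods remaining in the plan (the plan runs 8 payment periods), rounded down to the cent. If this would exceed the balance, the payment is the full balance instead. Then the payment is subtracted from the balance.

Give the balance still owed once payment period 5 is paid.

$15,531.10

# | Opening | Interest | Payment | End bal
1 | $33,194.98 | $1,161.82 | $4,294.60 | $30,062.20
2 | $30,062.20 | $1,161.82 | $4,460.57 | $26,763.45
3 | $26,763.45 | $1,161.82 | $4,654.21 | $23,271.06
4 | $23,271.06 | $1,161.82 | $4,886.57 | $19,546.31
5 | $19,546.31 | $1,161.82 | $5,177.03 | $15,531.10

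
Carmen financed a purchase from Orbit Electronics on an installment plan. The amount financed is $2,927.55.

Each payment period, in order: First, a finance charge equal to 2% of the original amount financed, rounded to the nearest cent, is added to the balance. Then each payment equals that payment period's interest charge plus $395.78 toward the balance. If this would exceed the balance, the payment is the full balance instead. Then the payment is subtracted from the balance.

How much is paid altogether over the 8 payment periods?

$3,395.95

Payment period 1: opening $2,927.55; interest $58.55 → $2,986.10; payment $454.33; balance $2,531.77
Payment period 2: opening $2,531.77; interest $58.55 → $2,590.32; payment $454.33; balance $2,135.99
Payment period 3: opening $2,135.99; interest $58.55 → $2,194.54; payment $454.33; balance $1,740.21
Payment period 4: opening $1,740.21; interest $58.55 → $1,798.76; payment $454.33; balance $1,344.43
Payment period 5: opening $1,344.43; interest $58.55 → $1,402.98; payment $454.33; balance $948.65
Payment period 6: opening $948.65; interest $58.55 → $1,007.20; payment $454.33; balance $552.87
Payment period 7: opening $552.87; interest $58.55 → $611.42; payment $454.33; balance $157.09
Payment period 8: opening $157.09; interest $58.55 → $215.64; payment $215.64; balance $0.00
Total paid: $3,395.95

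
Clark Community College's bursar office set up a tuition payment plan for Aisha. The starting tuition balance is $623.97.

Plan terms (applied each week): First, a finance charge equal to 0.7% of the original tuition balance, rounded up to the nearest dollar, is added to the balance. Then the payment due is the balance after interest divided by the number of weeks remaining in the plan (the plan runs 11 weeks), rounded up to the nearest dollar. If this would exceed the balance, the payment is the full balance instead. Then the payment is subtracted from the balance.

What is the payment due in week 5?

$60.00

# | Opening | Interest | Payment | End bal
1 | $623.97 | $5.00 | $58.00 | $570.97
2 | $570.97 | $5.00 | $58.00 | $517.97
3 | $517.97 | $5.00 | $59.00 | $463.97
4 | $463.97 | $5.00 | $59.00 | $409.97
5 | $409.97 | $5.00 | $60.00 | $354.97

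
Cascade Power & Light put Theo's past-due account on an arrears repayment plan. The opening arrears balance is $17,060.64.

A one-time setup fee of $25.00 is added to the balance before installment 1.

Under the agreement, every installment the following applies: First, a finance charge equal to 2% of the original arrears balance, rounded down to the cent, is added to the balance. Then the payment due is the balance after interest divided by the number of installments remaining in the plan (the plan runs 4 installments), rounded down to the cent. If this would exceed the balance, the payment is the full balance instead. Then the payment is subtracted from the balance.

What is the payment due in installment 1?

Installment 1: opening $17,085.64; interest $341.21 → $17,426.85; payment $4,356.71; balance $13,070.14

$4,356.71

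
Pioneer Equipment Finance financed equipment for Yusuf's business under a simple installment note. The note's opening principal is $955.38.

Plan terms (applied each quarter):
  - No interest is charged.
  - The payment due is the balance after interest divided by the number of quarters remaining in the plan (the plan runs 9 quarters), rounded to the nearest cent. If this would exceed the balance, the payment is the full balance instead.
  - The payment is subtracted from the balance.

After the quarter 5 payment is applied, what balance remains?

$424.62

Quarter 1: $955.38 − $106.15 → $849.23
Quarter 2: $849.23 − $106.15 → $743.08
Quarter 3: $743.08 − $106.15 → $636.93
Quarter 4: $636.93 − $106.16 → $530.77
Quarter 5: $530.77 − $106.15 → $424.62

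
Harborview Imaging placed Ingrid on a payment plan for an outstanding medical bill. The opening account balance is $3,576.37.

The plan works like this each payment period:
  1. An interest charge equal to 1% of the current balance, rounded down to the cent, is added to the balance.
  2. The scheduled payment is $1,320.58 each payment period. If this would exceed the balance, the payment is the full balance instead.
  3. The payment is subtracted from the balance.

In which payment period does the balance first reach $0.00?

Payment period 1: $3,576.37 +$35.76 interest = $3,612.13; pay $1,320.58 → $2,291.55
Payment period 2: $2,291.55 +$22.91 interest = $2,314.46; pay $1,320.58 → $993.88
Payment period 3: $993.88 +$9.93 interest = $1,003.81; pay $1,003.81 → $0.00
Balance reaches $0.00 in payment period 3.

3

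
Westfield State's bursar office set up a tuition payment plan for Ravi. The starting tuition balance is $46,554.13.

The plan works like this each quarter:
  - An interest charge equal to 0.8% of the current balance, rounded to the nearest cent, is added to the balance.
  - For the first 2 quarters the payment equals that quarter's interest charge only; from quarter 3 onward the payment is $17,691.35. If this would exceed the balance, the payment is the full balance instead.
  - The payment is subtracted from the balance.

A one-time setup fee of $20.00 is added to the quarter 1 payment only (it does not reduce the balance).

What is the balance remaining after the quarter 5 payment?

Quarter 1: $46,554.13 +$372.43 interest = $46,926.56; pay $372.43 (+ $20.00 fee) → $46,554.13
Quarter 2: $46,554.13 +$372.43 interest = $46,926.56; pay $372.43 → $46,554.13
Quarter 3: $46,554.13 +$372.43 interest = $46,926.56; pay $17,691.35 → $29,235.21
Quarter 4: $29,235.21 +$233.88 interest = $29,469.09; pay $17,691.35 → $11,777.74
Quarter 5: $11,777.74 +$94.22 interest = $11,871.96; pay $11,871.96 → $0.00

$0.00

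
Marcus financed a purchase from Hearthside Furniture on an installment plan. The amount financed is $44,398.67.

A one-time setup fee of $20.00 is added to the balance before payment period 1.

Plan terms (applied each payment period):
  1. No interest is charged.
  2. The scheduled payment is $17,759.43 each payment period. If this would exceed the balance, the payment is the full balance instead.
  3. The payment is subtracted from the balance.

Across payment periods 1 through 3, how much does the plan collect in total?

$44,418.67

Payment period 1: opening $44,418.67; payment $17,759.43; balance $26,659.24
Payment period 2: opening $26,659.24; payment $17,759.43; balance $8,899.81
Payment period 3: opening $8,899.81; payment $8,899.81; balance $0.00
Total paid: $44,418.67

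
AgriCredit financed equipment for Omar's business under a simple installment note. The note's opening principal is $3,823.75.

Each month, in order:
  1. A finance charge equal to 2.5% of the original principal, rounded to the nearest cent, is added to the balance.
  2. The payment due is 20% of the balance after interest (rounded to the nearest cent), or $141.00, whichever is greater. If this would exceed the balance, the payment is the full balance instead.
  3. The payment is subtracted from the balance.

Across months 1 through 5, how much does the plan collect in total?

$2,791.67

Month 1: opening $3,823.75; interest $95.59 → $3,919.34; payment $783.87; balance $3,135.47
Month 2: opening $3,135.47; interest $95.59 → $3,231.06; payment $646.21; balance $2,584.85
Month 3: opening $2,584.85; interest $95.59 → $2,680.44; payment $536.09; balance $2,144.35
Month 4: opening $2,144.35; interest $95.59 → $2,239.94; payment $447.99; balance $1,791.95
Month 5: opening $1,791.95; interest $95.59 → $1,887.54; payment $377.51; balance $1,510.03
Total paid: $2,791.67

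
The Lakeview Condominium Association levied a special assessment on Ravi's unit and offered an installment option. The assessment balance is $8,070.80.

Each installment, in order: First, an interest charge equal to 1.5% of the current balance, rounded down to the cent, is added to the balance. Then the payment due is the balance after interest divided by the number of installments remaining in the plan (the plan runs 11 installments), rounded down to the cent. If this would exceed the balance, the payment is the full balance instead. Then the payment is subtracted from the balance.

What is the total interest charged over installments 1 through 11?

Installment 1: opening $8,070.80; interest $121.06 → $8,191.86; payment $744.71; balance $7,447.15
Installment 2: opening $7,447.15; interest $111.70 → $7,558.85; payment $755.88; balance $6,802.97
Installment 3: opening $6,802.97; interest $102.04 → $6,905.01; payment $767.22; balance $6,137.79
Installment 4: opening $6,137.79; interest $92.06 → $6,229.85; payment $778.73; balance $5,451.12
Installment 5: opening $5,451.12; interest $81.76 → $5,532.88; payment $790.41; balance $4,742.47
Installment 6: opening $4,742.47; interest $71.13 → $4,813.60; payment $802.26; balance $4,011.34
Installment 7: opening $4,011.34; interest $60.17 → $4,071.51; payment $814.30; balance $3,257.21
Installment 8: opening $3,257.21; interest $48.85 → $3,306.06; payment $826.51; balance $2,479.55
Installment 9: opening $2,479.55; interest $37.19 → $2,516.74; payment $838.91; balance $1,677.83
Installment 10: opening $1,677.83; interest $25.16 → $1,702.99; payment $851.49; balance $851.50
Installment 11: opening $851.50; interest $12.77 → $864.27; payment $864.27; balance $0.00
Total interest: $121.06 + $111.70 + $102.04 + $92.06 + $81.76 + $71.13 + $60.17 + $48.85 + $37.19 + $25.16 + $12.77 = $763.89

$763.89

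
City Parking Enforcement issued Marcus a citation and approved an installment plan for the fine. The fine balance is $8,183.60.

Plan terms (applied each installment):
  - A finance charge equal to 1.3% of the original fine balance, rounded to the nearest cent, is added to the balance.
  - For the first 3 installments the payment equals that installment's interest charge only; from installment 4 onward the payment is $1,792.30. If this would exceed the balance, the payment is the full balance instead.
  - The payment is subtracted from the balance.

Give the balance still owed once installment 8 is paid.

Installment 1: $8,183.60 +$106.39 interest = $8,289.99; pay $106.39 → $8,183.60
Installment 2: $8,183.60 +$106.39 interest = $8,289.99; pay $106.39 → $8,183.60
Installment 3: $8,183.60 +$106.39 interest = $8,289.99; pay $106.39 → $8,183.60
Installment 4: $8,183.60 +$106.39 interest = $8,289.99; pay $1,792.30 → $6,497.69
Installment 5: $6,497.69 +$106.39 interest = $6,604.08; pay $1,792.30 → $4,811.78
Installment 6: $4,811.78 +$106.39 interest = $4,918.17; pay $1,792.30 → $3,125.87
Installment 7: $3,125.87 +$106.39 interest = $3,232.26; pay $1,792.30 → $1,439.96
Installment 8: $1,439.96 +$106.39 interest = $1,546.35; pay $1,546.35 → $0.00

$0.00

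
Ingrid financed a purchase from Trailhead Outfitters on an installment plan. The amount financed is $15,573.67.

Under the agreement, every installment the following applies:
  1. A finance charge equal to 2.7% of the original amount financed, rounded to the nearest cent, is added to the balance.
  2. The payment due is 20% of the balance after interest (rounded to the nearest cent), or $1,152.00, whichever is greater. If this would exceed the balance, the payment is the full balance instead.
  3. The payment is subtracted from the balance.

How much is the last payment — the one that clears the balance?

$623.51

Installment 1: opening $15,573.67; interest $420.49 → $15,994.16; payment $3,198.83; balance $12,795.33
Installment 2: opening $12,795.33; interest $420.49 → $13,215.82; payment $2,643.16; balance $10,572.66
Installment 3: opening $10,572.66; interest $420.49 → $10,993.15; payment $2,198.63; balance $8,794.52
Installment 4: opening $8,794.52; interest $420.49 → $9,215.01; payment $1,843.00; balance $7,372.01
Installment 5: opening $7,372.01; interest $420.49 → $7,792.50; payment $1,558.50; balance $6,234.00
Installment 6: opening $6,234.00; interest $420.49 → $6,654.49; payment $1,330.90; balance $5,323.59
Installment 7: opening $5,323.59; interest $420.49 → $5,744.08; payment $1,152.00; balance $4,592.08
Installment 8: opening $4,592.08; interest $420.49 → $5,012.57; payment $1,152.00; balance $3,860.57
Installment 9: opening $3,860.57; interest $420.49 → $4,281.06; payment $1,152.00; balance $3,129.06
Installment 10: opening $3,129.06; interest $420.49 → $3,549.55; payment $1,152.00; balance $2,397.55
Installment 11: opening $2,397.55; interest $420.49 → $2,818.04; payment $1,152.00; balance $1,666.04
Installment 12: opening $1,666.04; interest $420.49 → $2,086.53; payment $1,152.00; balance $934.53
Installment 13: opening $934.53; interest $420.49 → $1,355.02; payment $1,152.00; balance $203.02
Installment 14: opening $203.02; interest $420.49 → $623.51; payment $623.51; balance $0.00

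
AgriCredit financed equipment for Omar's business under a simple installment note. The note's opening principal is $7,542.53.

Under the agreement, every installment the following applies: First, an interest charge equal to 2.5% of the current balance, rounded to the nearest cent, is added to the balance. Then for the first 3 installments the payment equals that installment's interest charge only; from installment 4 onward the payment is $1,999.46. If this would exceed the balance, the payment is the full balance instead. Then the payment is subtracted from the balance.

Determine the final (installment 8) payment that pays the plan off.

Installment 1: opening $7,542.53; interest $188.56 → $7,731.09; payment $188.56; balance $7,542.53
Installment 2: opening $7,542.53; interest $188.56 → $7,731.09; payment $188.56; balance $7,542.53
Installment 3: opening $7,542.53; interest $188.56 → $7,731.09; payment $188.56; balance $7,542.53
Installment 4: opening $7,542.53; interest $188.56 → $7,731.09; payment $1,999.46; balance $5,731.63
Installment 5: opening $5,731.63; interest $143.29 → $5,874.92; payment $1,999.46; balance $3,875.46
Installment 6: opening $3,875.46; interest $96.89 → $3,972.35; payment $1,999.46; balance $1,972.89
Installment 7: opening $1,972.89; interest $49.32 → $2,022.21; payment $1,999.46; balance $22.75
Installment 8: opening $22.75; interest $0.57 → $23.32; payment $23.32; balance $0.00

$23.32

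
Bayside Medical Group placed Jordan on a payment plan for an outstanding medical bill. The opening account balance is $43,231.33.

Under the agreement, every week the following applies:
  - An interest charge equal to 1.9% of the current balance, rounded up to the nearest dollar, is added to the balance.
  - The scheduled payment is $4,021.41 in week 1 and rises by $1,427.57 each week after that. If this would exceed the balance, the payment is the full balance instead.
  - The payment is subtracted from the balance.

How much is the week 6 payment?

$11,159.26

Week 1: $43,231.33 +$822.00 interest = $44,053.33; pay $4,021.41 → $40,031.92
Week 2: $40,031.92 +$761.00 interest = $40,792.92; pay $5,448.98 → $35,343.94
Week 3: $35,343.94 +$672.00 interest = $36,015.94; pay $6,876.55 → $29,139.39
Week 4: $29,139.39 +$554.00 interest = $29,693.39; pay $8,304.12 → $21,389.27
Week 5: $21,389.27 +$407.00 interest = $21,796.27; pay $9,731.69 → $12,064.58
Week 6: $12,064.58 +$230.00 interest = $12,294.58; pay $11,159.26 → $1,135.32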